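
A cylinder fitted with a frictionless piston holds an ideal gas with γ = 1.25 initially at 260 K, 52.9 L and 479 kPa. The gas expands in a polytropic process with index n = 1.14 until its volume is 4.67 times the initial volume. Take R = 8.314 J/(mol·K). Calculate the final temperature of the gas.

210 K

Polytropic n=1.14: T₂ = T₁(V₁/V₂)^(n−1) = 260×(0.214)^0.14 = 210 K; P₂ = P₁(V₁/V₂)^n = 82.7 kPa.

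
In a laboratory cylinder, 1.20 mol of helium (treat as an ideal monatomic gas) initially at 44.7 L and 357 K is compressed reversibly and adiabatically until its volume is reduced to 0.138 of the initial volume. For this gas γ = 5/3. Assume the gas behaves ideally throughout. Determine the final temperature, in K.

P₁ = nRT₁/V₁ = 1.20×8.314×357/44.7 = 79.7 kPa.
Adiabatic: TV^(γ−1) = const ⇒ T₂ = 357×(7.25)^0.667 = 1340 K; PV^γ = const ⇒ P₂ = 2160 kPa.

1340 K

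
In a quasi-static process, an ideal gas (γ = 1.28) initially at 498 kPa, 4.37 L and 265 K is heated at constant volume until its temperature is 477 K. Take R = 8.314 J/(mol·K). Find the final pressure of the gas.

896 kPa

Isochoric: V stays 4.37 L; P/T = const ⇒ T₂ = 477 K, P₂ = 896 kPa.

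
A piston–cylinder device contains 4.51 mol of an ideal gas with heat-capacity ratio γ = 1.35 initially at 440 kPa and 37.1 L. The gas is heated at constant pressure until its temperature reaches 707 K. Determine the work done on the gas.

-10200 J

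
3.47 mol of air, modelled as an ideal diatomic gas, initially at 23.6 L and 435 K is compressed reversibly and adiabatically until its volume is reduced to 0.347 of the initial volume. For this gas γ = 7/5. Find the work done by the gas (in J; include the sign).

-16500 J

P₁ = nRT₁/V₁ = 3.47×8.314×435/23.6 = 532 kPa.
Adiabatic: TV^(γ−1) = const ⇒ T₂ = 435×(2.88)^0.400 = 664 K; PV^γ = const ⇒ P₂ = 2340 kPa.
ΔU = nCvΔT = 3.47×20.8×(664−435) = 16500 J.
Q = 0 for an adiabatic process, so W = −ΔU = -16500 J.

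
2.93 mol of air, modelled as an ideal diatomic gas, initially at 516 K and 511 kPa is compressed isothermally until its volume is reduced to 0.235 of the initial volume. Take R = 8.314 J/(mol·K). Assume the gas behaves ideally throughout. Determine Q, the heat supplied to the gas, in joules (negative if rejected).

V₁ = nRT₁/P₁ = 2.93×8.314×516/511 = 24.6 L.
Isothermal: T stays 516 K; PV = const ⇒ V₂ = 5.78 L, P₂ = 2170 kPa.
ΔU = 0 (ideal gas, T constant).
W = nRT ln(V₂/V₁) = 2.93×8.314×516×ln(0.235) = -18200 J.
Q = ΔU + W = -18200 J.

-18200 J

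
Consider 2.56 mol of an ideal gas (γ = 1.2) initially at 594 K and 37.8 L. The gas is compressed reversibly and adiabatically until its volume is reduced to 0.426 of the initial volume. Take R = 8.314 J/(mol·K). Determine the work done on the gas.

P₁ = nRT₁/V₁ = 2.56×8.314×594/37.8 = 334 kPa.
Adiabatic: TV^(γ−1) = const ⇒ T₂ = 594×(2.35)^0.200 = 705 K; PV^γ = const ⇒ P₂ = 931 kPa.
ΔU = nCvΔT = 2.56×41.6×(705−594) = 11800 J.
Q = 0 for an adiabatic process, so W = −ΔU = -11800 J.
Work done on the gas = −W_by = 11800 J.

11800 J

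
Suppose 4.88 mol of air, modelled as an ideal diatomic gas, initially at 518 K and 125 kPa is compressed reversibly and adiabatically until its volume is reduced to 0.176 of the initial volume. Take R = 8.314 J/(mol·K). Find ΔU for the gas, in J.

52700 J

V₁ = nRT₁/P₁ = 4.88×8.314×518/125 = 168 L.
Adiabatic: TV^(γ−1) = const ⇒ T₂ = 518×(5.68)^0.400 = 1040 K; PV^γ = const ⇒ P₂ = 1420 kPa.
For an ideal gas ΔU = nCvΔT with Cv = (5/2)R = 20.8 J/(mol·K).
ΔU = 4.88×20.8×(1040−518) = 52700 J.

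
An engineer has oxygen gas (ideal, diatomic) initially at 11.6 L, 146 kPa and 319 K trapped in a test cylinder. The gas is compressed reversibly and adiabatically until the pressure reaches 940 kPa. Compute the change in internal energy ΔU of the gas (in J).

2970 J

n = P₁V₁/(RT₁) = 146×11.6/(8.314×319) = 0.639 mol.
Adiabatic: T₂/T₁ = (P₂/P₁)^((γ−1)/γ) ⇒ T₂ = 319×(6.44)^0.286 = 543 K; V₂ = 3.07 L.
For an ideal gas ΔU = nCvΔT with Cv = (5/2)R = 20.8 J/(mol·K).
ΔU = 0.639×20.8×(543−319) = 2970 J.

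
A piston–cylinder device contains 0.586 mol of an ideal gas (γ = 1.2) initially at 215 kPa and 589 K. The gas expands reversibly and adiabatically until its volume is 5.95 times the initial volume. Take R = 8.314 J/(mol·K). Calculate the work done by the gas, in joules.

V₁ = nRT₁/P₁ = 0.586×8.314×589/215 = 13.3 L.
Adiabatic: TV^(γ−1) = const ⇒ T₂ = 589×(0.168)^0.200 = 412 K; PV^γ = const ⇒ P₂ = 25.3 kPa.
ΔU = nCvΔT = 0.586×41.6×(412−589) = -4300 J.
Q = 0 for an adiabatic process, so W = −ΔU = 4300 J.

4300 J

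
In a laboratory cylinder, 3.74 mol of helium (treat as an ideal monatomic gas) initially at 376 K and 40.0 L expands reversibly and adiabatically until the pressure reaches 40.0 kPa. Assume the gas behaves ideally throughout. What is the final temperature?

P₁ = nRT₁/V₁ = 3.74×8.314×376/40.0 = 292 kPa.
Adiabatic: T₂/T₁ = (P₂/P₁)^((γ−1)/γ) ⇒ T₂ = 376×(0.137)^0.400 = 170 K; V₂ = 132 L.

170 K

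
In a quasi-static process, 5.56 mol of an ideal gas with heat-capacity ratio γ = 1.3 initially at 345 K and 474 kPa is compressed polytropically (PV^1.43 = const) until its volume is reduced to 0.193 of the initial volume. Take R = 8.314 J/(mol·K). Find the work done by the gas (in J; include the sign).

-38200 J

V₁ = nRT₁/P₁ = 5.56×8.314×345/474 = 33.6 L.
Polytropic n=1.43: T₂ = T₁(V₁/V₂)^(n−1) = 345×(5.18)^0.43 = 700 K; P₂ = P₁(V₁/V₂)^n = 4980 kPa.
W = (P₁V₁−P₂V₂)/(n−1) = (474×33.6−4980×6.49)/0.43 = -38200 J.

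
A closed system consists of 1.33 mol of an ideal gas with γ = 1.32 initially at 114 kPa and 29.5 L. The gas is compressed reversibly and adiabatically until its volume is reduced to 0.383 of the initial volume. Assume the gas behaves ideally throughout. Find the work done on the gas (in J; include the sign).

T₁ = P₁V₁/(nR) = 114×29.5/(1.33×8.314) = 304 K.
Adiabatic: TV^(γ−1) = const ⇒ T₂ = 304×(2.61)^0.320 = 413 K; PV^γ = const ⇒ P₂ = 405 kPa.
ΔU = nCvΔT = 1.33×26.0×(413−304) = 3780 J.
Q = 0 for an adiabatic process, so W = −ΔU = -3780 J.
Work done on the gas = −W_by = 3780 J.

3780 J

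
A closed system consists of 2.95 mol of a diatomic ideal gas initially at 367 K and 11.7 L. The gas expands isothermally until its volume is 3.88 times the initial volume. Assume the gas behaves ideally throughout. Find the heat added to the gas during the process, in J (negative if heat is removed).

P₁ = nRT₁/V₁ = 2.95×8.314×367/11.7 = 769 kPa.
Isothermal: T stays 367 K; PV = const ⇒ V₂ = 45.4 L, P₂ = 198 kPa.
ΔU = 0 (ideal gas, T constant).
W = nRT ln(V₂/V₁) = 2.95×8.314×367×ln(3.88) = 12200 J.
Q = ΔU + W = 12200 J.

12200 J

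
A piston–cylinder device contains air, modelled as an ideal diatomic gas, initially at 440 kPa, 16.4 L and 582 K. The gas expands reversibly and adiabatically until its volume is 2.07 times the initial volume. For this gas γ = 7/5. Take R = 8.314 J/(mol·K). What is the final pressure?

159 kPa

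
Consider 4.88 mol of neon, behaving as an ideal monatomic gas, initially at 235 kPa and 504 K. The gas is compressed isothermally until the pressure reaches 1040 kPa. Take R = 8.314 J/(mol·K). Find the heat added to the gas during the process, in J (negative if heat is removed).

-30400 J

V₁ = nRT₁/P₁ = 4.88×8.314×504/235 = 87.0 L.
Isothermal: T stays 504 K; PV = const ⇒ V₂ = 19.7 L, P₂ = 1040 kPa.
ΔU = 0 (ideal gas, T constant).
W = nRT ln(V₂/V₁) = 4.88×8.314×504×ln(0.226) = -30400 J.
Q = ΔU + W = -30400 J.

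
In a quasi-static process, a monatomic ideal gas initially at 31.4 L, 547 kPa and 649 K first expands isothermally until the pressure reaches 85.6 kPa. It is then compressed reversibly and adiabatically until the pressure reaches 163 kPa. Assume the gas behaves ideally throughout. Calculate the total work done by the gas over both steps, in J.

24300 J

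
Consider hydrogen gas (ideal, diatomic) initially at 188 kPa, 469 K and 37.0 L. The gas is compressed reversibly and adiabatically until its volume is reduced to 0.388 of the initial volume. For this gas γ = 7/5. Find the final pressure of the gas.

708 kPa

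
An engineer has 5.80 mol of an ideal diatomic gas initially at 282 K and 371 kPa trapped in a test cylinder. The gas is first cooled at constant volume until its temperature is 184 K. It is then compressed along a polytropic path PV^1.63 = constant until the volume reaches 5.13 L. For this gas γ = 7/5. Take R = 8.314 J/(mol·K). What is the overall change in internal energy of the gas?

V₁ = nRT₁/P₁ = 5.80×8.314×282/371 = 36.7 L.
Step 1 — Isochoric: V stays 36.7 L; P/T = const ⇒ T₂ = 184 K, P₂ = 242 kPa.
W = 0 (no volume change).
ΔU = nCvΔT = 5.80×20.8×(184−282) = -11800 J.
Q = ΔU = -11800 J.
State after step 1: P = 242 kPa, V = 36.7 L, T = 184 K.
Step 2 — Polytropic n=1.63: T₂ = T₁(V₁/V₂)^(n−1) = 184×(7.14)^0.63 = 635 K; P₂ = P₁(V₁/V₂)^n = 5970 kPa.
W = (P₁V₁−P₂V₂)/(n−1) = (242×36.7−5970×5.13)/0.63 = -34500 J.
ΔU = nCvΔT = 5.80×20.8×(635−184) = 54400 J.
Q = ΔU + W = 19900 J.
Net over both steps: W = -34500 J, Q = 8040 J, ΔU = 42600 J.

42600 J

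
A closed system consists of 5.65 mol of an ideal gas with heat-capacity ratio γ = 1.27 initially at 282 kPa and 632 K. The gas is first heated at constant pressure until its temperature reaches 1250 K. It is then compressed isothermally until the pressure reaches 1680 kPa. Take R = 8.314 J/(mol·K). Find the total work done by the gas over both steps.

V₁ = nRT₁/P₁ = 5.65×8.314×632/282 = 105 L.
Step 1 — Isobaric: P stays 282 kPa; V/T = const ⇒ T₂ = 1250 K, V₂ = 208 L.
W = PΔV = 282×(208−105) kPa·L = 29000 J.
ΔU = nCvΔT = 5.65×30.8×(1250−632) = 108000 J.
Q = ΔU + W = nCpΔT = 137000 J.
State after step 1: P = 282 kPa, V = 208 L, T = 1250 K.
Step 2 — Isothermal: T stays 1250 K; PV = const ⇒ V₂ = 35.0 L, P₂ = 1680 kPa.
ΔU = 0 (ideal gas, T constant).
W = nRT ln(V₂/V₁) = 5.65×8.314×1250×ln(0.168) = -105000 J.
Q = ΔU + W = -105000 J.
Net over both steps: W = -75800 J, Q = 31800 J, ΔU = 108000 J.

-75800 J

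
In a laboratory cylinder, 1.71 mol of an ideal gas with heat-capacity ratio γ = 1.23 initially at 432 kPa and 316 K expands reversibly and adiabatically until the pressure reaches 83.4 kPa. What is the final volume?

V₁ = nRT₁/P₁ = 1.71×8.314×316/432 = 10.4 L.
Adiabatic: T₂/T₁ = (P₂/P₁)^((γ−1)/γ) ⇒ T₂ = 316×(0.193)^0.187 = 232 K; V₂ = 39.6 L.

39.6 L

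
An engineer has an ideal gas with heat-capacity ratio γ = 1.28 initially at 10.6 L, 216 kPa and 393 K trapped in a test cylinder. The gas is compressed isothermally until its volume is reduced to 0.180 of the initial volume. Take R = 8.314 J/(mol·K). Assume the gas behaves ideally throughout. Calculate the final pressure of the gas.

Isothermal: T stays 393 K; PV = const ⇒ V₂ = 1.91 L, P₂ = 1200 kPa.

1200 kPa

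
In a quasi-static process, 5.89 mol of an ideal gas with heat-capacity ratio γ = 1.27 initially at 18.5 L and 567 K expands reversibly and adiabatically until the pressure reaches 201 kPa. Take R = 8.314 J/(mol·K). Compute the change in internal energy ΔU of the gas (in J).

-35800 J

P₁ = nRT₁/V₁ = 5.89×8.314×567/18.5 = 1500 kPa.
Adiabatic: T₂/T₁ = (P₂/P₁)^((γ−1)/γ) ⇒ T₂ = 567×(0.134)^0.213 = 370 K; V₂ = 90.1 L.
For an ideal gas ΔU = nCvΔT with Cv = R/(γ−1) = 30.8 J/(mol·K).
ΔU = 5.89×30.8×(370−567) = -35800 J.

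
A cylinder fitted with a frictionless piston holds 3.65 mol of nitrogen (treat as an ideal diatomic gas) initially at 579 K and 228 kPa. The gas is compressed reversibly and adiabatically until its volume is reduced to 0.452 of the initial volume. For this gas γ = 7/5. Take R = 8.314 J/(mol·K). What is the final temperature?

795 K

V₁ = nRT₁/P₁ = 3.65×8.314×579/228 = 77.1 L.
Adiabatic: TV^(γ−1) = const ⇒ T₂ = 579×(2.21)^0.400 = 795 K; PV^γ = const ⇒ P₂ = 693 kPa.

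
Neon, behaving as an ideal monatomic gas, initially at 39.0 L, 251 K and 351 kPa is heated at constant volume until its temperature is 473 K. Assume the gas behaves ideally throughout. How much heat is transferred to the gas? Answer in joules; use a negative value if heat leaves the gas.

n = P₁V₁/(RT₁) = 351×39.0/(8.314×251) = 6.56 mol.
Isochoric: V stays 39.0 L; P/T = const ⇒ T₂ = 473 K, P₂ = 661 kPa.
W = 0 (no volume change).
ΔU = nCvΔT = 6.56×12.5×(473−251) = 18200 J.
Q = ΔU = 18200 J.

18200 J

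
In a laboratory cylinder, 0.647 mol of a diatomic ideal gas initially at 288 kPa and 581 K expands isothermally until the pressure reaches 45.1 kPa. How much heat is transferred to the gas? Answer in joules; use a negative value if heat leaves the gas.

V₁ = nRT₁/P₁ = 0.647×8.314×581/288 = 10.9 L.
Isothermal: T stays 581 K; PV = const ⇒ V₂ = 69.3 L, P₂ = 45.1 kPa.
ΔU = 0 (ideal gas, T constant).
W = nRT ln(V₂/V₁) = 0.647×8.314×581×ln(6.39) = 5790 J.
Q = ΔU + W = 5790 J.

5790 J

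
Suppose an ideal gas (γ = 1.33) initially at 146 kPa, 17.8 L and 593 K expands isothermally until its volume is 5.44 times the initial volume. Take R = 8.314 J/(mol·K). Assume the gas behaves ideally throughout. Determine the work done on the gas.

n = P₁V₁/(RT₁) = 146×17.8/(8.314×593) = 0.527 mol.
Isothermal: T stays 593 K; PV = const ⇒ V₂ = 96.8 L, P₂ = 26.8 kPa.
W = nRT ln(V₂/V₁) = 0.527×8.314×593×ln(5.44) = 4400 J.
Work done on the gas = −W_by = -4400 J.

-4400 J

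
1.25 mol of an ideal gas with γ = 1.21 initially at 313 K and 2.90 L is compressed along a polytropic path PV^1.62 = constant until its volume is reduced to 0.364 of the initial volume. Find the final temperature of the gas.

P₁ = nRT₁/V₁ = 1.25×8.314×313/2.90 = 1120 kPa.
Polytropic n=1.62: T₂ = T₁(V₁/V₂)^(n−1) = 313×(2.75)^0.62 = 586 K; P₂ = P₁(V₁/V₂)^n = 5770 kPa.

586 K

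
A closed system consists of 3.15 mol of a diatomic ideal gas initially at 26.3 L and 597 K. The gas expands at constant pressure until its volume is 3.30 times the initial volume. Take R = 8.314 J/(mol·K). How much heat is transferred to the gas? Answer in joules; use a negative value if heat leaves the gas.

126000 J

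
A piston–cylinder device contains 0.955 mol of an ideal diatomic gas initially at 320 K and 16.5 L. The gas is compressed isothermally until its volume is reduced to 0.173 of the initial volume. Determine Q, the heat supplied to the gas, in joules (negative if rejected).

-4460 J

P₁ = nRT₁/V₁ = 0.955×8.314×320/16.5 = 154 kPa.
Isothermal: T stays 320 K; PV = const ⇒ V₂ = 2.85 L, P₂ = 890 kPa.
ΔU = 0 (ideal gas, T constant).
W = nRT ln(V₂/V₁) = 0.955×8.314×320×ln(0.173) = -4460 J.
Q = ΔU + W = -4460 J.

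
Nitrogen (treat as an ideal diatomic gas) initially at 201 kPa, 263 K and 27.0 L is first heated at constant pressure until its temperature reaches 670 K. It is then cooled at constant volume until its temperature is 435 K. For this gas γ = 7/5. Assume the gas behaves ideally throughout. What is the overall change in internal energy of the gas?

8870 J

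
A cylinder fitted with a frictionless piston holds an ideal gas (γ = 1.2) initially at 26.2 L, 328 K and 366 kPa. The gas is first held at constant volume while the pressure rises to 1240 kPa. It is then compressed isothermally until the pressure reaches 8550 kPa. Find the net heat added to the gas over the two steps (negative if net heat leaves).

51800 J

n = P₁V₁/(RT₁) = 366×26.2/(8.314×328) = 3.52 mol.
Step 1 — Isochoric: V stays 26.2 L; P/T = const ⇒ T₂ = 1110 K, P₂ = 1240 kPa.
W = 0 (no volume change).
ΔU = nCvΔT = 3.52×41.6×(1110−328) = 114000 J.
Q = ΔU = 114000 J.
State after step 1: P = 1240 kPa, V = 26.2 L, T = 1110 K.
Step 2 — Isothermal: T stays 1110 K; PV = const ⇒ V₂ = 3.80 L, P₂ = 8550 kPa.
ΔU = 0 (ideal gas, T constant).
W = nRT ln(V₂/V₁) = 3.52×8.314×1110×ln(0.145) = -62700 J.
Q = ΔU + W = -62700 J.
Net over both steps: W = -62700 J, Q = 51800 J, ΔU = 114000 J.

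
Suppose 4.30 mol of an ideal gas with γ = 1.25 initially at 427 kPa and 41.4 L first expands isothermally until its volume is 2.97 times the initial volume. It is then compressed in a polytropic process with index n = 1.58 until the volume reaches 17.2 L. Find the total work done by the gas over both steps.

T₁ = P₁V₁/(nR) = 427×41.4/(4.30×8.314) = 494 K.
Step 1 — Isothermal: T stays 494 K; PV = const ⇒ V₂ = 123 L, P₂ = 144 kPa.
ΔU = 0 (ideal gas, T constant).
W = nRT ln(V₂/V₁) = 4.30×8.314×494×ln(2.97) = 19200 J.
Q = ΔU + W = 19200 J.
State after step 1: P = 144 kPa, V = 123 L, T = 494 K.
Step 2 — Polytropic n=1.58: T₂ = T₁(V₁/V₂)^(n−1) = 494×(7.15)^0.58 = 1550 K; P₂ = P₁(V₁/V₂)^n = 3220 kPa.
W = (P₁V₁−P₂V₂)/(n−1) = (144×123−3220×17.2)/0.58 = -64900 J.
ΔU = nCvΔT = 4.30×33.3×(1550−494) = 151000 J.
Q = ΔU + W = 85700 J.
Net over both steps: W = -45700 J, Q = 105000 J, ΔU = 151000 J.

-45700 J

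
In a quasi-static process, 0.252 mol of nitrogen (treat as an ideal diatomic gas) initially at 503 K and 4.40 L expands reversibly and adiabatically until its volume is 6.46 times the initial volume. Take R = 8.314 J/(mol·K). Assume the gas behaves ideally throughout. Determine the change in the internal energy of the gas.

-1390 J

P₁ = nRT₁/V₁ = 0.252×8.314×503/4.40 = 240 kPa.
Adiabatic: TV^(γ−1) = const ⇒ T₂ = 503×(0.155)^0.400 = 238 K; PV^γ = const ⇒ P₂ = 17.6 kPa.
For an ideal gas ΔU = nCvΔT with Cv = (5/2)R = 20.8 J/(mol·K).
ΔU = 0.252×20.8×(238−503) = -1390 J.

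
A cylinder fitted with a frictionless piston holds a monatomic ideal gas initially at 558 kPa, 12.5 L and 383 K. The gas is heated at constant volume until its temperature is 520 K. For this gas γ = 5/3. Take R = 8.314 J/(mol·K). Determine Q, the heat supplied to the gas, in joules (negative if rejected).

3740 J

n = P₁V₁/(RT₁) = 558×12.5/(8.314×383) = 2.19 mol.
Isochoric: V stays 12.5 L; P/T = const ⇒ T₂ = 520 K, P₂ = 758 kPa.
W = 0 (no volume change).
ΔU = nCvΔT = 2.19×12.5×(520−383) = 3740 J.
Q = ΔU = 3740 J.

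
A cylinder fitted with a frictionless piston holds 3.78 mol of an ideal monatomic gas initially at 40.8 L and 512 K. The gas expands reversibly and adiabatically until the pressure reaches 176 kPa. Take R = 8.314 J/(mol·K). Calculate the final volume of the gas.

P₁ = nRT₁/V₁ = 3.78×8.314×512/40.8 = 394 kPa.
Adiabatic: T₂/T₁ = (P₂/P₁)^((γ−1)/γ) ⇒ T₂ = 512×(0.446)^0.400 = 371 K; V₂ = 66.2 L.

66.2 L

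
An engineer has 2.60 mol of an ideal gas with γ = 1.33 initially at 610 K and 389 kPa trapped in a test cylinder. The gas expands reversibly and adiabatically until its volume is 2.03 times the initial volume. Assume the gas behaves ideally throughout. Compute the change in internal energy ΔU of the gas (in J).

-8330 J

V₁ = nRT₁/P₁ = 2.60×8.314×610/389 = 33.9 L.
Adiabatic: TV^(γ−1) = const ⇒ T₂ = 610×(0.493)^0.330 = 483 K; PV^γ = const ⇒ P₂ = 152 kPa.
For an ideal gas ΔU = nCvΔT with Cv = R/(γ−1) = 25.2 J/(mol·K).
ΔU = 2.60×25.2×(483−610) = -8330 J.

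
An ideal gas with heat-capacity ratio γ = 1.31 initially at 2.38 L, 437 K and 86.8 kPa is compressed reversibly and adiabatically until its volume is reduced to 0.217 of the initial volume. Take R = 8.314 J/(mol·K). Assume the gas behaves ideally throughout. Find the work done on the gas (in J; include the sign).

404 J

n = P₁V₁/(RT₁) = 86.8×2.38/(8.314×437) = 0.0569 mol.
Adiabatic: TV^(γ−1) = const ⇒ T₂ = 437×(4.61)^0.310 = 702 K; PV^γ = const ⇒ P₂ = 642 kPa.
ΔU = nCvΔT = 0.0569×26.8×(702−437) = 404 J.
Q = 0 for an adiabatic process, so W = −ΔU = -404 J.
Work done on the gas = −W_by = 404 J.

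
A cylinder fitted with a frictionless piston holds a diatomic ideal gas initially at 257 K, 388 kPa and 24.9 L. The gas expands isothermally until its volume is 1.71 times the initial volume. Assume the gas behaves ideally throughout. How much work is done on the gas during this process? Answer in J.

n = P₁V₁/(RT₁) = 388×24.9/(8.314×257) = 4.52 mol.
Isothermal: T stays 257 K; PV = const ⇒ V₂ = 42.6 L, P₂ = 227 kPa.
W = nRT ln(V₂/V₁) = 4.52×8.314×257×ln(1.71) = 5180 J.
Work done on the gas = −W_by = -5180 J.

-5180 J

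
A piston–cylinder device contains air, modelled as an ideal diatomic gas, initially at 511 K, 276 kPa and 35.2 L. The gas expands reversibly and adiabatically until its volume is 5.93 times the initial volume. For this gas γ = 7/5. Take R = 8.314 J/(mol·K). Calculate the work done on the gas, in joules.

-12400 J

n = P₁V₁/(RT₁) = 276×35.2/(8.314×511) = 2.29 mol.
Adiabatic: TV^(γ−1) = const ⇒ T₂ = 511×(0.169)^0.400 = 251 K; PV^γ = const ⇒ P₂ = 22.8 kPa.
ΔU = nCvΔT = 2.29×20.8×(251−511) = -12400 J.
Q = 0 for an adiabatic process, so W = −ΔU = 12400 J.
Work done on the gas = −W_by = -12400 J.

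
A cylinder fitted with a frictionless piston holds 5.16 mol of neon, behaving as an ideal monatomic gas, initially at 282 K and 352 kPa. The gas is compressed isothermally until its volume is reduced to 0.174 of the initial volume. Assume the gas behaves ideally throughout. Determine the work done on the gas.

21200 J

V₁ = nRT₁/P₁ = 5.16×8.314×282/352 = 34.4 L.
Isothermal: T stays 282 K; PV = const ⇒ V₂ = 5.98 L, P₂ = 2020 kPa.
W = nRT ln(V₂/V₁) = 5.16×8.314×282×ln(0.174) = -21200 J.
Work done on the gas = −W_by = 21200 J.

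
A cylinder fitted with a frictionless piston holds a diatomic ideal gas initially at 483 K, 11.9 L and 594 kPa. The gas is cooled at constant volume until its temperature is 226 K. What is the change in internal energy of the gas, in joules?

-9400 J

n = P₁V₁/(RT₁) = 594×11.9/(8.314×483) = 1.76 mol.
Isochoric: V stays 11.9 L; P/T = const ⇒ T₂ = 226 K, P₂ = 278 kPa.
For an ideal gas ΔU = nCvΔT with Cv = (5/2)R = 20.8 J/(mol·K).
ΔU = 1.76×20.8×(226−483) = -9400 J.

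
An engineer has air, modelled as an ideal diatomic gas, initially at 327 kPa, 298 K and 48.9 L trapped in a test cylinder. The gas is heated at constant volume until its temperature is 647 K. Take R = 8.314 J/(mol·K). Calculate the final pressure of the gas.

710 kPa

Isochoric: V stays 48.9 L; P/T = const ⇒ T₂ = 647 K, P₂ = 710 kPa.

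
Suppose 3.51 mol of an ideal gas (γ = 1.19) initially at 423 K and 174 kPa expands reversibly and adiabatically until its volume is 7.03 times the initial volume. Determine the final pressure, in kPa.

V₁ = nRT₁/P₁ = 3.51×8.314×423/174 = 70.9 L.
Adiabatic: TV^(γ−1) = const ⇒ T₂ = 423×(0.142)^0.190 = 292 K; PV^γ = const ⇒ P₂ = 17.1 kPa.

17.1 kPa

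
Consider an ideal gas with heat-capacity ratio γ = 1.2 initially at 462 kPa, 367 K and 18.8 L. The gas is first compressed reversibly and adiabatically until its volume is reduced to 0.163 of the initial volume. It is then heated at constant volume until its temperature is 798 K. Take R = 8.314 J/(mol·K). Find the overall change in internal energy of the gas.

n = P₁V₁/(RT₁) = 462×18.8/(8.314×367) = 2.85 mol.
Step 1 — Adiabatic: TV^(γ−1) = const ⇒ T₂ = 367×(6.13)^0.200 = 528 K; PV^γ = const ⇒ P₂ = 4070 kPa.
ΔU = nCvΔT = 2.85×41.6×(528−367) = 19000 J.
Q = 0 for an adiabatic process, so W = −ΔU = -19000 J.
State after step 1: P = 4070 kPa, V = 3.06 L, T = 528 K.
Step 2 — Isochoric: V stays 3.06 L; P/T = const ⇒ T₂ = 798 K, P₂ = 6160 kPa.
W = 0 (no volume change).
ΔU = nCvΔT = 2.85×41.6×(798−528) = 32000 J.
Q = ΔU = 32000 J.
Net over both steps: W = -19000 J, Q = 32000 J, ΔU = 51000 J.

51000 J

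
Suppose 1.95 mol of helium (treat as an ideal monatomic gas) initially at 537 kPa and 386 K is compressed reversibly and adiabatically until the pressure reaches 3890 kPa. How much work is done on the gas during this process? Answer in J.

11300 J

V₁ = nRT₁/P₁ = 1.95×8.314×386/537 = 11.7 L.
Adiabatic: T₂/T₁ = (P₂/P₁)^((γ−1)/γ) ⇒ T₂ = 386×(7.24)^0.400 = 852 K; V₂ = 3.55 L.
ΔU = nCvΔT = 1.95×12.5×(852−386) = 11300 J.
Q = 0 for an adiabatic process, so W = −ΔU = -11300 J.
Work done on the gas = −W_by = 11300 J.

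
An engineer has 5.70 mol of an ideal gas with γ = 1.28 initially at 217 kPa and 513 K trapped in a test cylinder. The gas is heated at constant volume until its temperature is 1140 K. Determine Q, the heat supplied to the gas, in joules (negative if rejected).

106000 J

V₁ = nRT₁/P₁ = 5.70×8.314×513/217 = 112 L.
Isochoric: V stays 112 L; P/T = const ⇒ T₂ = 1140 K, P₂ = 482 kPa.
W = 0 (no volume change).
ΔU = nCvΔT = 5.70×29.7×(1140−513) = 106000 J.
Q = ΔU = 106000 J.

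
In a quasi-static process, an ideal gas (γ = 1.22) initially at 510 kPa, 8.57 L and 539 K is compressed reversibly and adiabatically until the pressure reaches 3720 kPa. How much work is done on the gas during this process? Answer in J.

n = P₁V₁/(RT₁) = 510×8.57/(8.314×539) = 0.975 mol.
Adiabatic: T₂/T₁ = (P₂/P₁)^((γ−1)/γ) ⇒ T₂ = 539×(7.29)^0.180 = 771 K; V₂ = 1.68 L.
ΔU = nCvΔT = 0.975×37.8×(771−539) = 8560 J.
Q = 0 for an adiabatic process, so W = −ΔU = -8560 J.
Work done on the gas = −W_by = 8560 J.

8560 J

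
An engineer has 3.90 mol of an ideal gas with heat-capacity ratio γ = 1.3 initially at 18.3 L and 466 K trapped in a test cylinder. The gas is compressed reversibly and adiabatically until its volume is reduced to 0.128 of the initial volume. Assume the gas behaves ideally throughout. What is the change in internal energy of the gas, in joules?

43000 J

P₁ = nRT₁/V₁ = 3.90×8.314×466/18.3 = 826 kPa.
Adiabatic: TV^(γ−1) = const ⇒ T₂ = 466×(7.81)^0.300 = 863 K; PV^γ = const ⇒ P₂ = 12000 kPa.
For an ideal gas ΔU = nCvΔT with Cv = R/(γ−1) = 27.7 J/(mol·K).
ΔU = 3.90×27.7×(863−466) = 43000 J.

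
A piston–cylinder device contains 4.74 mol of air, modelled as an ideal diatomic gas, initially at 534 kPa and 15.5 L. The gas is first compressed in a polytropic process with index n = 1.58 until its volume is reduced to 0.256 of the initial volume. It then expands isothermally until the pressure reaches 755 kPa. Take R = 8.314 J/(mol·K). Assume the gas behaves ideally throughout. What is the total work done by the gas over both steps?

T₁ = P₁V₁/(nR) = 534×15.5/(4.74×8.314) = 210 K.
Step 1 — Polytropic n=1.58: T₂ = T₁(V₁/V₂)^(n−1) = 210×(3.91)^0.58 = 463 K; P₂ = P₁(V₁/V₂)^n = 4600 kPa.
W = (P₁V₁−P₂V₂)/(n−1) = (534×15.5−4600×3.97)/0.58 = -17200 J.
ΔU = nCvΔT = 4.74×20.8×(463−210) = 24900 J.
Q = ΔU + W = 7730 J.
State after step 1: P = 4600 kPa, V = 3.97 L, T = 463 K.
Step 2 — Isothermal: T stays 463 K; PV = const ⇒ V₂ = 24.2 L, P₂ = 755 kPa.
ΔU = 0 (ideal gas, T constant).
W = nRT ln(V₂/V₁) = 4.74×8.314×463×ln(6.09) = 33000 J.
Q = ΔU + W = 33000 J.
Net over both steps: W = 15800 J, Q = 40700 J, ΔU = 24900 J.

15800 J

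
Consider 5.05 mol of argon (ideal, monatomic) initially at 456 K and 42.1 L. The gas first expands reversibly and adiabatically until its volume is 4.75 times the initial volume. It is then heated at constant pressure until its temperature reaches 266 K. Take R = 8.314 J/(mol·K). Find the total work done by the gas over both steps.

22900 J

P₁ = nRT₁/V₁ = 5.05×8.314×456/42.1 = 455 kPa.
Step 1 — Adiabatic: TV^(γ−1) = const ⇒ T₂ = 456×(0.211)^0.667 = 161 K; PV^γ = const ⇒ P₂ = 33.9 kPa.
ΔU = nCvΔT = 5.05×12.5×(161−456) = -18600 J.
Q = 0 for an adiabatic process, so W = −ΔU = 18600 J.
State after step 1: P = 33.9 kPa, V = 200 L, T = 161 K.
Step 2 — Isobaric: P stays 33.9 kPa; V/T = const ⇒ T₂ = 266 K, V₂ = 330 L.
W = PΔV = 33.9×(330−200) kPa·L = 4390 J.
ΔU = nCvΔT = 5.05×12.5×(266−161) = 6590 J.
Q = ΔU + W = nCpΔT = 11000 J.
Net over both steps: W = 22900 J, Q = 11000 J, ΔU = -12000 J.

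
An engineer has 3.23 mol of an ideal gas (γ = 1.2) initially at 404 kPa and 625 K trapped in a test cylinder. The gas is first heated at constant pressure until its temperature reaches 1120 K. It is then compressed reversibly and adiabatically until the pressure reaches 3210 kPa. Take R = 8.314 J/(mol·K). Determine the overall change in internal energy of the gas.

V₁ = nRT₁/P₁ = 3.23×8.314×625/404 = 41.5 L.
Step 1 — Isobaric: P stays 404 kPa; V/T = const ⇒ T₂ = 1120 K, V₂ = 74.4 L.
W = PΔV = 404×(74.4−41.5) kPa·L = 13300 J.
ΔU = nCvΔT = 3.23×41.6×(1120−625) = 66500 J.
Q = ΔU + W = nCpΔT = 79800 J.
State after step 1: P = 404 kPa, V = 74.4 L, T = 1120 K.
Step 2 — Adiabatic: T₂/T₁ = (P₂/P₁)^((γ−1)/γ) ⇒ T₂ = 1120×(7.95)^0.167 = 1580 K; V₂ = 13.2 L.
ΔU = nCvΔT = 3.23×41.6×(1580−1120) = 62000 J.
Q = 0 for an adiabatic process, so W = −ΔU = -62000 J.
Net over both steps: W = -48800 J, Q = 79800 J, ΔU = 129000 J.

129000 J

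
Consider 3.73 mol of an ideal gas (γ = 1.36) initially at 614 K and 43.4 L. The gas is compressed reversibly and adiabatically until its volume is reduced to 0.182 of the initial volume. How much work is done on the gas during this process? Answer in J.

44800 J

P₁ = nRT₁/V₁ = 3.73×8.314×614/43.4 = 439 kPa.
Adiabatic: TV^(γ−1) = const ⇒ T₂ = 614×(5.49)^0.360 = 1130 K; PV^γ = const ⇒ P₂ = 4450 kPa.
ΔU = nCvΔT = 3.73×23.1×(1130−614) = 44800 J.
Q = 0 for an adiabatic process, so W = −ΔU = -44800 J.
Work done on the gas = −W_by = 44800 J.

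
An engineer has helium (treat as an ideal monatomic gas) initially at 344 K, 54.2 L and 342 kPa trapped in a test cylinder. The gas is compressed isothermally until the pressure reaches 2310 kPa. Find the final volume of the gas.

Isothermal: T stays 344 K; PV = const ⇒ V₂ = 8.02 L, P₂ = 2310 kPa.

8.02 L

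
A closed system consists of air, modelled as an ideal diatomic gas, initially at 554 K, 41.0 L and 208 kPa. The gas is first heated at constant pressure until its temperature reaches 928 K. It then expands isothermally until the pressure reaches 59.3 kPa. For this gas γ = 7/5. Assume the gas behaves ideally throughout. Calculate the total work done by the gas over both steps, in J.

23700 J

n = P₁V₁/(RT₁) = 208×41.0/(8.314×554) = 1.85 mol.
Step 1 — Isobaric: P stays 208 kPa; V/T = const ⇒ T₂ = 928 K, V₂ = 68.7 L.
W = PΔV = 208×(68.7−41.0) kPa·L = 5760 J.
ΔU = nCvΔT = 1.85×20.8×(928−554) = 14400 J.
Q = ΔU + W = nCpΔT = 20200 J.
State after step 1: P = 208 kPa, V = 68.7 L, T = 928 K.
Step 2 — Isothermal: T stays 928 K; PV = const ⇒ V₂ = 241 L, P₂ = 59.3 kPa.
ΔU = 0 (ideal gas, T constant).
W = nRT ln(V₂/V₁) = 1.85×8.314×928×ln(3.51) = 17900 J.
Q = ΔU + W = 17900 J.
Net over both steps: W = 23700 J, Q = 38100 J, ΔU = 14400 J.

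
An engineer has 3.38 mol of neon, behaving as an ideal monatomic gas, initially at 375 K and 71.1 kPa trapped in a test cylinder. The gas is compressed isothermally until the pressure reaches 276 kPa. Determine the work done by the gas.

-14300 J

V₁ = nRT₁/P₁ = 3.38×8.314×375/71.1 = 148 L.
Isothermal: T stays 375 K; PV = const ⇒ V₂ = 38.2 L, P₂ = 276 kPa.
W = nRT ln(V₂/V₁) = 3.38×8.314×375×ln(0.258) = -14300 J.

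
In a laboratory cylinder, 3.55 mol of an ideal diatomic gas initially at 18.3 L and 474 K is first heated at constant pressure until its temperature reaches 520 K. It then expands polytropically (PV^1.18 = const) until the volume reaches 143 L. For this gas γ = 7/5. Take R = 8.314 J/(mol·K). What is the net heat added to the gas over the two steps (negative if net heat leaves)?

P₁ = nRT₁/V₁ = 3.55×8.314×474/18.3 = 764 kPa.
Step 1 — Isobaric: P stays 764 kPa; V/T = const ⇒ T₂ = 520 K, V₂ = 20.1 L.
W = PΔV = 764×(20.1−18.3) kPa·L = 1360 J.
ΔU = nCvΔT = 3.55×20.8×(520−474) = 3390 J.
Q = ΔU + W = nCpΔT = 4750 J.
State after step 1: P = 764 kPa, V = 20.1 L, T = 520 K.
Step 2 — Polytropic n=1.18: T₂ = T₁(V₁/V₂)^(n−1) = 520×(0.140)^0.18 = 365 K; P₂ = P₁(V₁/V₂)^n = 75.4 kPa.
W = (P₁V₁−P₂V₂)/(n−1) = (764×20.1−75.4×143)/0.18 = 25400 J.
ΔU = nCvΔT = 3.55×20.8×(365−520) = -11400 J.
Q = ΔU + W = 14000 J.
Net over both steps: W = 26700 J, Q = 18700 J, ΔU = -8030 J.

18700 J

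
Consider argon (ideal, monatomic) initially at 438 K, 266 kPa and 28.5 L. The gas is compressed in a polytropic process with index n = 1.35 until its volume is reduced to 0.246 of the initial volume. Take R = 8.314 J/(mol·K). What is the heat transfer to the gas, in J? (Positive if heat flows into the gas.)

n = P₁V₁/(RT₁) = 266×28.5/(8.314×438) = 2.08 mol.
Polytropic n=1.35: T₂ = T₁(V₁/V₂)^(n−1) = 438×(4.07)^0.35 = 716 K; P₂ = P₁(V₁/V₂)^n = 1770 kPa.
W = (P₁V₁−P₂V₂)/(n−1) = (266×28.5−1770×7.01)/0.35 = -13700 J.
ΔU = nCvΔT = 2.08×12.5×(716−438) = 7210 J.
Q = ΔU + W = -6520 J.

-6520 J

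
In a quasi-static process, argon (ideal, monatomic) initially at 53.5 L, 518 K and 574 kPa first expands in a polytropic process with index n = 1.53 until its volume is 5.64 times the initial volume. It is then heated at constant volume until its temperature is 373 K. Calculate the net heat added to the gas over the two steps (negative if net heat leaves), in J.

n = P₁V₁/(RT₁) = 574×53.5/(8.314×518) = 7.13 mol.
Step 1 — Polytropic n=1.53: T₂ = T₁(V₁/V₂)^(n−1) = 518×(0.177)^0.53 = 207 K; P₂ = P₁(V₁/V₂)^n = 40.7 kPa.
W = (P₁V₁−P₂V₂)/(n−1) = (574×53.5−40.7×302)/0.53 = 34800 J.
ΔU = nCvΔT = 7.13×12.5×(207−518) = -27600 J.
Q = ΔU + W = 7130 J.
State after step 1: P = 40.7 kPa, V = 302 L, T = 207 K.
Step 2 — Isochoric: V stays 302 L; P/T = const ⇒ T₂ = 373 K, P₂ = 73.3 kPa.
W = 0 (no volume change).
ΔU = nCvΔT = 7.13×12.5×(373−207) = 14800 J.
Q = ΔU = 14800 J.
Net over both steps: W = 34800 J, Q = 21900 J, ΔU = -12900 J.

21900 J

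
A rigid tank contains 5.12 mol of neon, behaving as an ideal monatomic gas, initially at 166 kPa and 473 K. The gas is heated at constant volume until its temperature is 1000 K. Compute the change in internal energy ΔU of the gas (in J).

V₁ = nRT₁/P₁ = 5.12×8.314×473/166 = 121 L.
Isochoric: V stays 121 L; P/T = const ⇒ T₂ = 1000 K, P₂ = 351 kPa.
For an ideal gas ΔU = nCvΔT with Cv = (3/2)R = 12.5 J/(mol·K).
ΔU = 5.12×12.5×(1000−473) = 33600 J.

33600 J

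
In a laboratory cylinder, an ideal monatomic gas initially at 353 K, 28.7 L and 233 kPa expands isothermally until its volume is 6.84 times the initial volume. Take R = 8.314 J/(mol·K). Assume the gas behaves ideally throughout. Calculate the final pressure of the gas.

34.1 kPa

Isothermal: T stays 353 K; PV = const ⇒ V₂ = 196 L, P₂ = 34.1 kPa.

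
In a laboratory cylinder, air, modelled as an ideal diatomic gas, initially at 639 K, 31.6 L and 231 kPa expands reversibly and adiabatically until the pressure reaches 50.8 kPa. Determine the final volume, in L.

Adiabatic: T₂/T₁ = (P₂/P₁)^((γ−1)/γ) ⇒ T₂ = 639×(0.220)^0.286 = 415 K; V₂ = 93.2 L.

93.2 L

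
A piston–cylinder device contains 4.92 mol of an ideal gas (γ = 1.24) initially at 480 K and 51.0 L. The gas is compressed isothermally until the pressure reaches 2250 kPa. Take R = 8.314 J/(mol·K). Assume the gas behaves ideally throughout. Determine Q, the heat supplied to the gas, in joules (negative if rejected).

P₁ = nRT₁/V₁ = 4.92×8.314×480/51.0 = 385 kPa.
Isothermal: T stays 480 K; PV = const ⇒ V₂ = 8.73 L, P₂ = 2250 kPa.
ΔU = 0 (ideal gas, T constant).
W = nRT ln(V₂/V₁) = 4.92×8.314×480×ln(0.171) = -34700 J.
Q = ΔU + W = -34700 J.

-34700 J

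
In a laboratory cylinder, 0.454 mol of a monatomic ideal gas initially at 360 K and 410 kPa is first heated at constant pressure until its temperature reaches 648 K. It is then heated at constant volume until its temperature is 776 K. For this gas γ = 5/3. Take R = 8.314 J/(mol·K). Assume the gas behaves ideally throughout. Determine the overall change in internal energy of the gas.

V₁ = nRT₁/P₁ = 0.454×8.314×360/410 = 3.31 L.
Step 1 — Isobaric: P stays 410 kPa; V/T = const ⇒ T₂ = 648 K, V₂ = 5.97 L.
W = PΔV = 410×(5.97−3.31) kPa·L = 1090 J.
ΔU = nCvΔT = 0.454×12.5×(648−360) = 1630 J.
Q = ΔU + W = nCpΔT = 2720 J.
State after step 1: P = 410 kPa, V = 5.97 L, T = 648 K.
Step 2 — Isochoric: V stays 5.97 L; P/T = const ⇒ T₂ = 776 K, P₂ = 491 kPa.
W = 0 (no volume change).
ΔU = nCvΔT = 0.454×12.5×(776−648) = 725 J.
Q = ΔU = 725 J.
Net over both steps: W = 1090 J, Q = 3440 J, ΔU = 2360 J.

2360 J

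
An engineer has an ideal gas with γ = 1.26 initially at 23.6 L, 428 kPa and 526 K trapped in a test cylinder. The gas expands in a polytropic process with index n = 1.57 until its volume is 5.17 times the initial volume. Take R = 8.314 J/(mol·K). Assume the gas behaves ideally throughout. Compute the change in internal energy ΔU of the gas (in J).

-23600 J

n = P₁V₁/(RT₁) = 428×23.6/(8.314×526) = 2.31 mol.
Polytropic n=1.57: T₂ = T₁(V₁/V₂)^(n−1) = 526×(0.193)^0.57 = 206 K; P₂ = P₁(V₁/V₂)^n = 32.5 kPa.
For an ideal gas ΔU = nCvΔT with Cv = R/(γ−1) = 32.0 J/(mol·K).
ΔU = 2.31×32.0×(206−526) = -23600 J.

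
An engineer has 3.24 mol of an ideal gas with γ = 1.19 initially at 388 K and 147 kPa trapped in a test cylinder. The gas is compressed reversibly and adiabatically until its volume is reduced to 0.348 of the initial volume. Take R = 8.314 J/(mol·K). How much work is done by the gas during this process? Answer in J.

-12200 J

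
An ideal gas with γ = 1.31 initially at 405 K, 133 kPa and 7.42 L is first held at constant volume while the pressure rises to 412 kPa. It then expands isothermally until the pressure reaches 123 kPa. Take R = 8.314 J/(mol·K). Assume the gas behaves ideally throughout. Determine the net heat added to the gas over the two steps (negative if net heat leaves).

10400 J

n = P₁V₁/(RT₁) = 133×7.42/(8.314×405) = 0.293 mol.
Step 1 — Isochoric: V stays 7.42 L; P/T = const ⇒ T₂ = 1250 K, P₂ = 412 kPa.
W = 0 (no volume change).
ΔU = nCvΔT = 0.293×26.8×(1250−405) = 6680 J.
Q = ΔU = 6680 J.
State after step 1: P = 412 kPa, V = 7.42 L, T = 1250 K.
Step 2 — Isothermal: T stays 1250 K; PV = const ⇒ V₂ = 24.9 L, P₂ = 123 kPa.
ΔU = 0 (ideal gas, T constant).
W = nRT ln(V₂/V₁) = 0.293×8.314×1250×ln(3.35) = 3700 J.
Q = ΔU + W = 3700 J.
Net over both steps: W = 3700 J, Q = 10400 J, ΔU = 6680 J.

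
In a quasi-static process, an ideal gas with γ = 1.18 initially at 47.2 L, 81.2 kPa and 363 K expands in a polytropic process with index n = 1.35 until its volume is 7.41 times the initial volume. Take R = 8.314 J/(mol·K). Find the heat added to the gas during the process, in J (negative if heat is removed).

-5210 J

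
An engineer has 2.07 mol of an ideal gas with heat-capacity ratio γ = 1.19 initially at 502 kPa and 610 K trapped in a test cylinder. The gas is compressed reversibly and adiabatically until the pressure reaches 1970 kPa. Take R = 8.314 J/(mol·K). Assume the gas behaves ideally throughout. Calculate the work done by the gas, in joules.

-13500 J

V₁ = nRT₁/P₁ = 2.07×8.314×610/502 = 20.9 L.
Adiabatic: T₂/T₁ = (P₂/P₁)^((γ−1)/γ) ⇒ T₂ = 610×(3.92)^0.160 = 759 K; V₂ = 6.63 L.
ΔU = nCvΔT = 2.07×43.8×(759−610) = 13500 J.
Q = 0 for an adiabatic process, so W = −ΔU = -13500 J.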